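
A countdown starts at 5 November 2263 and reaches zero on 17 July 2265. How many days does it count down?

Nov 5, 2263 → Nov 5, 2264: 366 days (Feb 29, 2264 is in that span).
Nov 5, 2264 → Dec 5, 2264: 30 days (November has 30).
Dec 5, 2264 → Jan 5, 2265: 31 days (December has 31).
Jan 5, 2265 → Feb 5, 2265: 31 days (January has 31).
Feb 5, 2265 → Mar 5, 2265: 28 days (February has 28).
Mar 5, 2265 → Apr 5, 2265: 31 days (March has 31).
Apr 5, 2265 → May 5, 2265: 30 days (April has 30).
May 5, 2265 → Jun 5, 2265: 31 days (May has 31).
Jun 5, 2265 → Jul 5, 2265: 30 days (June has 30).
Jul 5, 2265 → Jul 17, 2265: 12 days.
Total: 620 days.

620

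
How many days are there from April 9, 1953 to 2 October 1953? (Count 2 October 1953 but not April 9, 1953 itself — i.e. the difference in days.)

176

Apr 9, 1953 → May 9, 1953: 30 days (April has 30).
May 9, 1953 → Jun 9, 1953: 31 days (May has 31).
Jun 9, 1953 → Jul 9, 1953: 30 days (June has 30).
Jul 9, 1953 → Aug 9, 1953: 31 days (July has 31).
Aug 9, 1953 → Sep 9, 1953: 31 days (August has 31).
Sep 9, 1953 → Oct 2, 1953: 23 days.
Total: 176 days.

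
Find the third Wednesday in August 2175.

August 1, 2175 is a Tuesday.
The first Wednesday is therefore August 2 (1 days later).
The third Wednesday is 2 + 2×7 = August 16.

August 16, 2175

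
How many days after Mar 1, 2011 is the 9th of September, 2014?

Mar 1, 2011 → Mar 1, 2012: 366 days (Feb 29, 2012 is in that span).
Mar 1, 2012 → Mar 1, 2013: 365 days.
Mar 1, 2013 → Mar 1, 2014: 365 days.
Mar 1, 2014 → Apr 1, 2014: 31 days (March has 31).
Apr 1, 2014 → May 1, 2014: 30 days (April has 30).
May 1, 2014 → Jun 1, 2014: 31 days (May has 31).
Jun 1, 2014 → Jul 1, 2014: 30 days (June has 30).
Jul 1, 2014 → Aug 1, 2014: 31 days (July has 31).
Aug 1, 2014 → Sep 1, 2014: 31 days (August has 31).
Sep 1, 2014 → Sep 9, 2014: 8 days.
Total: 1288 days.

1288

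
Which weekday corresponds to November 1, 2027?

Monday

Doomsday rule: the anchor day for the 2000s is Tuesday. For year 27: 27÷12 = 2 r 3, and 3÷4 = 0, so 2+3+0 = 5.
Tuesday + 5 ≡ Sunday — that's 2027's doomsday.
In November the doomsday date is Nov 7.
Nov 1 is 6 days before Nov 7; 6 mod 7 = 6, so Sunday − 6 = Monday.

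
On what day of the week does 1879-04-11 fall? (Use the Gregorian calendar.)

Doomsday rule: the anchor day for the 1800s is Friday. For year 79: 79÷12 = 6 r 7, and 7÷4 = 1, so 6+7+1 = 14.
Friday + 14 ≡ Friday — that's 1879's doomsday.
In April the doomsday date is Apr 4.
Apr 11 is 7 days after Apr 4; 7 mod 7 = 0, so Friday + 0 = Friday.

Friday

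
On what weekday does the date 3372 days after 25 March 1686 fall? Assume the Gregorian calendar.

Saturday

First find the weekday of Mar 25, 1686. Doomsday rule: the anchor day for the 1600s is Tuesday. For year 86: 86÷12 = 7 r 2, and 2÷4 = 0, so 7+2+0 = 9.
Tuesday + 9 ≡ Thursday — that's 1686's doomsday.
In March the doomsday date is Mar 14.
Mar 25 is 11 days after Mar 14; 11 mod 7 = 4, so Thursday + 4 = Monday.
3372 mod 7 = 5, so 3372 days after a Monday is Monday + 5 = Saturday.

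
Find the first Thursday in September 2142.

September 6, 2142

September 1, 2142 is a Saturday.
The first Thursday is therefore September 6 (5 days later).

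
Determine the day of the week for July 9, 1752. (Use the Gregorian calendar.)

Doomsday rule: the anchor day for the 1700s is Sunday. For year 52: 52÷12 = 4 r 4, and 4÷4 = 1, so 4+4+1 = 9.
Sunday + 9 ≡ Tuesday — that's 1752's doomsday.
In July the doomsday date is Jul 11.
Jul 9 is 2 days before Jul 11; 2 mod 7 = 2, so Tuesday − 2 = Sunday.

Sunday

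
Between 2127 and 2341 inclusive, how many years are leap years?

52

Multiples of 4 in [2127,2341]: 54.
Of those, multiples of 100: 2 (not leap unless ÷400).
Multiples of 400: 0.
Leap years = 54 − 2 + 0 = 52.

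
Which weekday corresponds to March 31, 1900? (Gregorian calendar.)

Saturday

Doomsday rule: the anchor day for the 1900s is Wednesday. For year 00: 0÷12 = 0 r 0, and 0÷4 = 0, so 0+0+0 = 0.
Wednesday + 0 ≡ Wednesday — that's 1900's doomsday.
In March the doomsday date is Mar 14.
Mar 31 is 17 days after Mar 14; 17 mod 7 = 3, so Wednesday + 3 = Saturday.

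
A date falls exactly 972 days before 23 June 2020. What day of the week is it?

First find the weekday of Jun 23, 2020. Doomsday rule: the anchor day for the 2000s is Tuesday. For year 20: 20÷12 = 1 r 8, and 8÷4 = 2, so 1+8+2 = 11.
Tuesday + 11 ≡ Saturday — that's 2020's doomsday.
In June the doomsday date is Jun 6.
Jun 23 is 17 days after Jun 6; 17 mod 7 = 3, so Saturday + 3 = Tuesday.
972 mod 7 = 6, so 972 days before a Tuesday is Tuesday − 6 = Wednesday.

Wednesday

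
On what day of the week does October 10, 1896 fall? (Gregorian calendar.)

Doomsday rule: the anchor day for the 1800s is Friday. For year 96: 96÷12 = 8 r 0, and 0÷4 = 0, so 8+0+0 = 8.
Friday + 8 ≡ Saturday — that's 1896's doomsday.
In October the doomsday date is Oct 10.
Oct 10 is the doomsday itself: Saturday.

Saturday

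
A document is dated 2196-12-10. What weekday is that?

Doomsday rule: the anchor day for the 2100s is Sunday. For year 96: 96÷12 = 8 r 0, and 0÷4 = 0, so 8+0+0 = 8.
Sunday + 8 ≡ Monday — that's 2196's doomsday.
In December the doomsday date is Dec 12.
Dec 10 is 2 days before Dec 12; 2 mod 7 = 2, so Monday − 2 = Saturday.

Saturday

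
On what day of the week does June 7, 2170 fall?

Thursday

Doomsday rule: the anchor day for the 2100s is Sunday. For year 70: 70÷12 = 5 r 10, and 10÷4 = 2, so 5+10+2 = 17.
Sunday + 17 ≡ Wednesday — that's 2170's doomsday.
In June the doomsday date is Jun 6.
Jun 7 is 1 day after Jun 6; 1 mod 7 = 1, so Wednesday + 1 = Thursday.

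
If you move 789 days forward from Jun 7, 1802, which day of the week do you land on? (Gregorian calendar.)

Saturday

First find the weekday of Jun 7, 1802. Doomsday rule: the anchor day for the 1800s is Friday. For year 02: 2÷12 = 0 r 2, and 2÷4 = 0, so 0+2+0 = 2.
Friday + 2 ≡ Sunday — that's 1802's doomsday.
In June the doomsday date is Jun 6.
Jun 7 is 1 day after Jun 6; 1 mod 7 = 1, so Sunday + 1 = Monday.
789 mod 7 = 5, so 789 days after a Monday is Monday + 5 = Saturday.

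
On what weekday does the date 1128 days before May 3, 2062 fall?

Tuesday

First find the weekday of May 3, 2062. Doomsday rule: the anchor day for the 2000s is Tuesday. For year 62: 62÷12 = 5 r 2, and 2÷4 = 0, so 5+2+0 = 7.
Tuesday + 7 ≡ Tuesday — that's 2062's doomsday.
In May the doomsday date is May 9.
May 3 is 6 days before May 9; 6 mod 7 = 6, so Tuesday − 6 = Wednesday.
1128 mod 7 = 1, so 1128 days before a Wednesday is Wednesday − 1 = Tuesday.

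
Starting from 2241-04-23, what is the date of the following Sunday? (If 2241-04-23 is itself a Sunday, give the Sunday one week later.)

Apr 23, 2241 is a Friday.
From Friday to the next Sunday is 2 days.
Apr 23, 2241 + 2 = Apr 25, 2241.

April 25, 2241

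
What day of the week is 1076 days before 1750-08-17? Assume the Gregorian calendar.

Wednesday

First find the weekday of Aug 17, 1750. Doomsday rule: the anchor day for the 1700s is Sunday. For year 50: 50÷12 = 4 r 2, and 2÷4 = 0, so 4+2+0 = 6.
Sunday + 6 ≡ Saturday — that's 1750's doomsday.
In August the doomsday date is Aug 8.
Aug 17 is 9 days after Aug 8; 9 mod 7 = 2, so Saturday + 2 = Monday.
1076 mod 7 = 5, so 1076 days before a Monday is Monday − 5 = Wednesday.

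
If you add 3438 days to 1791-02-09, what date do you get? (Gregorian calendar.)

+365 (one year) → Feb 9, 1792 (3073 left).
+366 (one year; includes Feb 29, 1792) → Feb 9, 1793 (2707 left).
+365 (one year) → Feb 9, 1794 (2342 left).
+365 (one year) → Feb 9, 1795 (1977 left).
+365 (one year) → Feb 9, 1796 (1612 left).
+366 (one year; includes Feb 29, 1796) → Feb 9, 1797 (1246 left).
+365 (one year) → Feb 9, 1798 (881 left).
+365 (one year) → Feb 9, 1799 (516 left).
+365 (one year) → Feb 9, 1800 (151 left).
Feb has 28 days: +20 → Mar 1, 1800 (131 left).
Mar has 31 days: +31 → Apr 1, 1800 (100 left).
Apr has 30 days: +30 → May 1, 1800 (70 left).
May has 31 days: +31 → Jun 1, 1800 (39 left).
Jun has 30 days: +30 → Jul 1, 1800 (9 left).
+9 → Jul 10, 1800.

July 10, 1800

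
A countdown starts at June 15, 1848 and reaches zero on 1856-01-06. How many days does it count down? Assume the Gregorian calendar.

2761

Jun 15, 1848 → Jun 15, 1849: 365 days.
Jun 15, 1849 → Jun 15, 1850: 365 days.
Jun 15, 1850 → Jun 15, 1851: 365 days.
Jun 15, 1851 → Jun 15, 1852: 366 days (Feb 29, 1852 is in that span).
Jun 15, 1852 → Jun 15, 1853: 365 days.
Jun 15, 1853 → Jun 15, 1854: 365 days.
Jun 15, 1854 → Jun 15, 1855: 365 days.
Jun 15, 1855 → Jul 15, 1855: 30 days (June has 30).
Jul 15, 1855 → Aug 15, 1855: 31 days (July has 31).
Aug 15, 1855 → Sep 15, 1855: 31 days (August has 31).
Sep 15, 1855 → Oct 15, 1855: 30 days (September has 30).
Oct 15, 1855 → Nov 15, 1855: 31 days (October has 31).
Nov 15, 1855 → Dec 15, 1855: 30 days (November has 30).
Dec 15, 1855 → Jan 6, 1856: 22 days.
Total: 2761 days.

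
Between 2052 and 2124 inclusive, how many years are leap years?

Multiples of 4 in [2052,2124]: 19.
Of those, multiples of 100: 1 (not leap unless ÷400).
Multiples of 400: 0.
Leap years = 19 − 1 + 0 = 18.

18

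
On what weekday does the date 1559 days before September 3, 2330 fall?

First find the weekday of Sep 3, 2330. Doomsday rule: the anchor day for the 2300s is Wednesday. For year 30: 30÷12 = 2 r 6, and 6÷4 = 1, so 2+6+1 = 9.
Wednesday + 9 ≡ Friday — that's 2330's doomsday.
In September the doomsday date is Sep 5.
Sep 3 is 2 days before Sep 5; 2 mod 7 = 2, so Friday − 2 = Wednesday.
1559 mod 7 = 5, so 1559 days before a Wednesday is Wednesday − 5 = Friday.

Friday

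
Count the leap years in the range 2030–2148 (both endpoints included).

Multiples of 4 in [2030,2148]: 30.
Of those, multiples of 100: 1 (not leap unless ÷400).
Multiples of 400: 0.
Leap years = 30 − 1 + 0 = 29.

29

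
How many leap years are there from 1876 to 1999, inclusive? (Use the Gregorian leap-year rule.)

Multiples of 4 in [1876,1999]: 31.
Of those, multiples of 100: 1 (not leap unless ÷400).
Multiples of 400: 0.
Leap years = 31 − 1 + 0 = 30.

30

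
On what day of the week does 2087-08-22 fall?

Friday

Doomsday rule: the anchor day for the 2000s is Tuesday. For year 87: 87÷12 = 7 r 3, and 3÷4 = 0, so 7+3+0 = 10.
Tuesday + 10 ≡ Friday — that's 2087's doomsday.
In August the doomsday date is Aug 8.
Aug 22 is 14 days after Aug 8; 14 mod 7 = 0, so Friday + 0 = Friday.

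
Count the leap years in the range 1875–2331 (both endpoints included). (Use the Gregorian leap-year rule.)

Multiples of 4 in [1875,2331]: 114.
Of those, multiples of 100: 5 (not leap unless ÷400).
Multiples of 400: 1.
Leap years = 114 − 5 + 1 = 110.

110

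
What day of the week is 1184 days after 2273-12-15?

Tuesday

Dec 15, 2273 is a Monday.
1184 mod 7 = 1, so 1184 days after a Monday is Monday + 1 = Tuesday.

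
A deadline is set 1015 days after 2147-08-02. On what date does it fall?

May 13, 2150

+366 (one year; includes Feb 29, 2148) → Aug 2, 2148 (649 left).
+365 (one year) → Aug 2, 2149 (284 left).
Aug has 31 days: +30 → Sep 1, 2149 (254 left).
Sep has 30 days: +30 → Oct 1, 2149 (224 left).
Oct has 31 days: +31 → Nov 1, 2149 (193 left).
Nov has 30 days: +30 → Dec 1, 2149 (163 left).
Dec has 31 days: +31 → Jan 1, 2150 (132 left).
Jan has 31 days: +31 → Feb 1, 2150 (101 left).
Feb has 28 days: +28 → Mar 1, 2150 (73 left).
Mar has 31 days: +31 → Apr 1, 2150 (42 left).
Apr has 30 days: +30 → May 1, 2150 (12 left).
+12 → May 13, 2150.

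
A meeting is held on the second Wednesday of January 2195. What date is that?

January 1, 2195 is a Thursday.
The first Wednesday is therefore January 7 (6 days later).
The second Wednesday is 7 + 1×7 = January 14.

January 14, 2195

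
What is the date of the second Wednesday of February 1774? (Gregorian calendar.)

February 1, 1774 is a Tuesday.
The first Wednesday is therefore February 2 (1 days later).
The second Wednesday is 2 + 1×7 = February 9.

February 9, 1774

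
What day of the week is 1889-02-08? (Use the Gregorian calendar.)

Doomsday rule: the anchor day for the 1800s is Friday. For year 89: 89÷12 = 7 r 5, and 5÷4 = 1, so 7+5+1 = 13.
Friday + 13 ≡ Thursday — that's 1889's doomsday.
In February the doomsday date is Feb 28 (1889 is not a leap year).
Feb 8 is 20 days before Feb 28; 20 mod 7 = 6, so Thursday − 6 = Friday.

Friday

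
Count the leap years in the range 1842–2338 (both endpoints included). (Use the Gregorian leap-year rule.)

Multiples of 4 in [1842,2338]: 124.
Of those, multiples of 100: 5 (not leap unless ÷400).
Multiples of 400: 1.
Leap years = 124 − 5 + 1 = 120.

120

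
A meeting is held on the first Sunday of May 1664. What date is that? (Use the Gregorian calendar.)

May 1, 1664 is a Thursday.
The first Sunday is therefore May 4 (3 days later).

May 4, 1664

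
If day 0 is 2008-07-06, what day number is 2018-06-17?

3633

Jul 6, 2008 → Jul 6, 2009: 365 days.
Jul 6, 2009 → Jul 6, 2010: 365 days.
Jul 6, 2010 → Jul 6, 2011: 365 days.
Jul 6, 2011 → Jul 6, 2012: 366 days (Feb 29, 2012 is in that span).
Jul 6, 2012 → Jul 6, 2013: 365 days.
Jul 6, 2013 → Jul 6, 2014: 365 days.
Jul 6, 2014 → Jul 6, 2015: 365 days.
Jul 6, 2015 → Jul 6, 2016: 366 days (Feb 29, 2016 is in that span).
Jul 6, 2016 → Jul 6, 2017: 365 days.
Jul 6, 2017 → Aug 6, 2017: 31 days (July has 31).
Aug 6, 2017 → Sep 6, 2017: 31 days (August has 31).
Sep 6, 2017 → Oct 6, 2017: 30 days (September has 30).
Oct 6, 2017 → Nov 6, 2017: 31 days (October has 31).
Nov 6, 2017 → Dec 6, 2017: 30 days (November has 30).
Dec 6, 2017 → Jan 6, 2018: 31 days (December has 31).
Jan 6, 2018 → Feb 6, 2018: 31 days (January has 31).
Feb 6, 2018 → Mar 6, 2018: 28 days (February has 28).
Mar 6, 2018 → Apr 6, 2018: 31 days (March has 31).
Apr 6, 2018 → May 6, 2018: 30 days (April has 30).
May 6, 2018 → Jun 6, 2018: 31 days (May has 31).
Jun 6, 2018 → Jun 17, 2018: 11 days.
Total: 3633 days.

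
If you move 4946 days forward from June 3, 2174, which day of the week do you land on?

First find the weekday of Jun 3, 2174. Doomsday rule: the anchor day for the 2100s is Sunday. For year 74: 74÷12 = 6 r 2, and 2÷4 = 0, so 6+2+0 = 8.
Sunday + 8 ≡ Monday — that's 2174's doomsday.
In June the doomsday date is Jun 6.
Jun 3 is 3 days before Jun 6; 3 mod 7 = 3, so Monday − 3 = Friday.
4946 mod 7 = 4, so 4946 days after a Friday is Friday + 4 = Tuesday.

Tuesday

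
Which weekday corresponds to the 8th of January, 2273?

Wednesday

Doomsday rule: the anchor day for the 2200s is Friday. For year 73: 73÷12 = 6 r 1, and 1÷4 = 0, so 6+1+0 = 7.
Friday + 7 ≡ Friday — that's 2273's doomsday.
In January the doomsday date is Jan 3 (2273 is not a leap year).
Jan 8 is 5 days after Jan 3; 5 mod 7 = 5, so Friday + 5 = Wednesday.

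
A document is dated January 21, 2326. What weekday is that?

Doomsday rule: the anchor day for the 2300s is Wednesday. For year 26: 26÷12 = 2 r 2, and 2÷4 = 0, so 2+2+0 = 4.
Wednesday + 4 ≡ Sunday — that's 2326's doomsday.
In January the doomsday date is Jan 3 (2326 is not a leap year).
Jan 21 is 18 days after Jan 3; 18 mod 7 = 4, so Sunday + 4 = Thursday.

Thursday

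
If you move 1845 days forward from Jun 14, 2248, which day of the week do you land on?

Sunday

First find the weekday of Jun 14, 2248. Doomsday rule: the anchor day for the 2200s is Friday. For year 48: 48÷12 = 4 r 0, and 0÷4 = 0, so 4+0+0 = 4.
Friday + 4 ≡ Tuesday — that's 2248's doomsday.
In June the doomsday date is Jun 6.
Jun 14 is 8 days after Jun 6; 8 mod 7 = 1, so Tuesday + 1 = Wednesday.
1845 mod 7 = 4, so 1845 days after a Wednesday is Wednesday + 4 = Sunday.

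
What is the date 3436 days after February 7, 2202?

July 6, 2211

+365 (one year) → Feb 7, 2203 (3071 left).
+365 (one year) → Feb 7, 2204 (2706 left).
+366 (one year; includes Feb 29, 2204) → Feb 7, 2205 (2340 left).
+365 (one year) → Feb 7, 2206 (1975 left).
+365 (one year) → Feb 7, 2207 (1610 left).
+365 (one year) → Feb 7, 2208 (1245 left).
+366 (one year; includes Feb 29, 2208) → Feb 7, 2209 (879 left).
+365 (one year) → Feb 7, 2210 (514 left).
+365 (one year) → Feb 7, 2211 (149 left).
Feb has 28 days: +22 → Mar 1, 2211 (127 left).
Mar has 31 days: +31 → Apr 1, 2211 (96 left).
Apr has 30 days: +30 → May 1, 2211 (66 left).
May has 31 days: +31 → Jun 1, 2211 (35 left).
Jun has 30 days: +30 → Jul 1, 2211 (5 left).
+5 → Jul 6, 2211.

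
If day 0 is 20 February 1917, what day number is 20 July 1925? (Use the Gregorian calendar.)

Feb 20, 1917 → Feb 20, 1918: 365 days.
Feb 20, 1918 → Feb 20, 1919: 365 days.
Feb 20, 1919 → Feb 20, 1920: 365 days.
Feb 20, 1920 → Feb 20, 1921: 366 days (Feb 29, 1920 is in that span).
Feb 20, 1921 → Feb 20, 1922: 365 days.
Feb 20, 1922 → Feb 20, 1923: 365 days.
Feb 20, 1923 → Feb 20, 1924: 365 days.
Feb 20, 1924 → Feb 20, 1925: 366 days (Feb 29, 1924 is in that span).
Feb 20, 1925 → Mar 20, 1925: 28 days (February has 28).
Mar 20, 1925 → Apr 20, 1925: 31 days (March has 31).
Apr 20, 1925 → May 20, 1925: 30 days (April has 30).
May 20, 1925 → Jun 20, 1925: 31 days (May has 31).
Jun 20, 1925 → Jul 20, 1925: 30 days.
Total: 3072 days.

3072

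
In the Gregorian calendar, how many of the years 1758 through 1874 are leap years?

28

Multiples of 4 in [1758,1874]: 29.
Of those, multiples of 100: 1 (not leap unless ÷400).
Multiples of 400: 0.
Leap years = 29 − 1 + 0 = 28.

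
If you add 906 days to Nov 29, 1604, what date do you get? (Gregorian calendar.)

+365 (one year) → Nov 29, 1605 (541 left).
+365 (one year) → Nov 29, 1606 (176 left).
Nov has 30 days: +2 → Dec 1, 1606 (174 left).
Dec has 31 days: +31 → Jan 1, 1607 (143 left).
Jan has 31 days: +31 → Feb 1, 1607 (112 left).
Feb has 28 days: +28 → Mar 1, 1607 (84 left).
Mar has 31 days: +31 → Apr 1, 1607 (53 left).
Apr has 30 days: +30 → May 1, 1607 (23 left).
+23 → May 24, 1607.

May 24, 1607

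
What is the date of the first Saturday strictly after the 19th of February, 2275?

Feb 19, 2275 is a Friday.
From Friday to the next Saturday is 1 day.
Feb 19, 2275 + 1 = Feb 20, 2275.

February 20, 2275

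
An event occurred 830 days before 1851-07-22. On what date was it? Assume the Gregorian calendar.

April 13, 1849

−365 (one year) → Jul 22, 1850 (465 left).
−365 (one year) → Jul 22, 1849 (100 left).
−22 → Jun 30, 1849 (end of Jun, 30 days; 78 left).
−30 → May 31, 1849 (end of May, 31 days; 48 left).
−31 → Apr 30, 1849 (end of Apr, 30 days; 17 left).
−17 → Apr 13, 1849.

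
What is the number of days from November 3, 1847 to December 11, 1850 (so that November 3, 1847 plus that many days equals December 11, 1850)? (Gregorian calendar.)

Nov 3, 1847 → Nov 3, 1848: 366 days (Feb 29, 1848 is in that span).
Nov 3, 1848 → Nov 3, 1849: 365 days.
Nov 3, 1849 → Nov 3, 1850: 365 days.
Nov 3, 1850 → Dec 3, 1850: 30 days (November has 30).
Dec 3, 1850 → Dec 11, 1850: 8 days.
Total: 1134 days.

1134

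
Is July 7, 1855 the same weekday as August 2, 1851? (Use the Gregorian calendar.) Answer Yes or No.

Yes

From Aug 2, 1851 to Jul 7, 1855 is 1435 days.
1435 mod 7 = 0, so they are the same weekday.
(Aug 2, 1851 is a Saturday; Jul 7, 1855 is a Saturday.)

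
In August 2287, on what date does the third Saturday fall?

August 1, 2287 is a Monday.
The first Saturday is therefore August 6 (5 days later).
The third Saturday is 6 + 2×7 = August 20.

August 20, 2287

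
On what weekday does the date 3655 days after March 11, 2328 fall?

First find the weekday of Mar 11, 2328. Doomsday rule: the anchor day for the 2300s is Wednesday. For year 28: 28÷12 = 2 r 4, and 4÷4 = 1, so 2+4+1 = 7.
Wednesday + 7 ≡ Wednesday — that's 2328's doomsday.
In March the doomsday date is Mar 14.
Mar 11 is 3 days before Mar 14; 3 mod 7 = 3, so Wednesday − 3 = Sunday.
3655 mod 7 = 1, so 3655 days after a Sunday is Sunday + 1 = Monday.

Monday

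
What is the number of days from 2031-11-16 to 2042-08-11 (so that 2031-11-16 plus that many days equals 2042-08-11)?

Nov 16, 2031 → Nov 16, 2032: 366 days (Feb 29, 2032 is in that span).
Nov 16, 2032 → Nov 16, 2033: 365 days.
Nov 16, 2033 → Nov 16, 2034: 365 days.
Nov 16, 2034 → Nov 16, 2035: 365 days.
Nov 16, 2035 → Nov 16, 2036: 366 days (Feb 29, 2036 is in that span).
Nov 16, 2036 → Nov 16, 2037: 365 days.
Nov 16, 2037 → Nov 16, 2038: 365 days.
Nov 16, 2038 → Nov 16, 2039: 365 days.
Nov 16, 2039 → Nov 16, 2040: 366 days (Feb 29, 2040 is in that span).
Nov 16, 2040 → Nov 16, 2041: 365 days.
Nov 16, 2041 → Dec 16, 2041: 30 days (November has 30).
Dec 16, 2041 → Jan 16, 2042: 31 days (December has 31).
Jan 16, 2042 → Feb 16, 2042: 31 days (January has 31).
Feb 16, 2042 → Mar 16, 2042: 28 days (February has 28).
Mar 16, 2042 → Apr 16, 2042: 31 days (March has 31).
Apr 16, 2042 → May 16, 2042: 30 days (April has 30).
May 16, 2042 → Jun 16, 2042: 31 days (May has 31).
Jun 16, 2042 → Jul 16, 2042: 30 days (June has 30).
Jul 16, 2042 → Aug 11, 2042: 26 days.
Total: 3921 days.

3921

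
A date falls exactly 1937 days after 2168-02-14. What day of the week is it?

Feb 14, 2168 is a Sunday.
1937 mod 7 = 5, so 1937 days after a Sunday is Sunday + 5 = Friday.

Friday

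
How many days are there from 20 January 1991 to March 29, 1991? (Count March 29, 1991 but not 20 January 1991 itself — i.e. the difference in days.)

68

Jan 20, 1991 → Feb 20, 1991: 31 days (January has 31).
Feb 20, 1991 → Mar 20, 1991: 28 days (February has 28).
Mar 20, 1991 → Mar 29, 1991: 9 days.
Total: 68 days.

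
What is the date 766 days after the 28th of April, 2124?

+365 (one year) → Apr 28, 2125 (401 left).
+365 (one year) → Apr 28, 2126 (36 left).
Apr has 30 days: +3 → May 1, 2126 (33 left).
May has 31 days: +31 → Jun 1, 2126 (2 left).
+2 → Jun 3, 2126.

June 3, 2126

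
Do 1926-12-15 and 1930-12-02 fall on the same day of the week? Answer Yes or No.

No

From Dec 15, 1926 to Dec 2, 1930 is 1448 days.
1448 mod 7 = 6, so they are different weekdays.
(Dec 15, 1926 is a Wednesday; Dec 2, 1930 is a Tuesday.)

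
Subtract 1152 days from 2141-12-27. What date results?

November 1, 2138

−365 (one year) → Dec 27, 2140 (787 left).
−366 (one year; includes Feb 29, 2140) → Dec 27, 2139 (421 left).
−365 (one year) → Dec 27, 2138 (56 left).
−27 → Nov 30, 2138 (end of Nov, 30 days; 29 left).
−29 → Nov 1, 2138.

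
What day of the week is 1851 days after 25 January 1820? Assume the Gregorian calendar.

Friday

First find the weekday of Jan 25, 1820. Doomsday rule: the anchor day for the 1800s is Friday. For year 20: 20÷12 = 1 r 8, and 8÷4 = 2, so 1+8+2 = 11.
Friday + 11 ≡ Tuesday — that's 1820's doomsday.
In January the doomsday date is Jan 4 (1820 is a leap year (divisible by 4)).
Jan 25 is 21 days after Jan 4; 21 mod 7 = 0, so Tuesday + 0 = Tuesday.
1851 mod 7 = 3, so 1851 days after a Tuesday is Tuesday + 3 = Friday.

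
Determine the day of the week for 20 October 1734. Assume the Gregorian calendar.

Doomsday rule: the anchor day for the 1700s is Sunday. For year 34: 34÷12 = 2 r 10, and 10÷4 = 2, so 2+10+2 = 14.
Sunday + 14 ≡ Sunday — that's 1734's doomsday.
In October the doomsday date is Oct 10.
Oct 20 is 10 days after Oct 10; 10 mod 7 = 3, so Sunday + 3 = Wednesday.

Wednesday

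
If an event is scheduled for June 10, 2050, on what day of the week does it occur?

Friday

Doomsday rule: the anchor day for the 2000s is Tuesday. For year 50: 50÷12 = 4 r 2, and 2÷4 = 0, so 4+2+0 = 6.
Tuesday + 6 ≡ Monday — that's 2050's doomsday.
In June the doomsday date is Jun 6.
Jun 10 is 4 days after Jun 6; 4 mod 7 = 4, so Monday + 4 = Friday.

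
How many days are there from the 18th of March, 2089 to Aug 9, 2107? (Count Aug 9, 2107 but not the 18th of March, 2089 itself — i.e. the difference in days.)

6717

Mar 18, 2089 → Mar 18, 2090: 365 days.
Mar 18, 2090 → Mar 18, 2091: 365 days.
Mar 18, 2091 → Mar 18, 2092: 366 days (Feb 29, 2092 is in that span).
Mar 18, 2092 → Mar 18, 2093: 365 days.
Mar 18, 2093 → Mar 18, 2094: 365 days.
Mar 18, 2094 → Mar 18, 2095: 365 days.
Mar 18, 2095 → Mar 18, 2096: 366 days (Feb 29, 2096 is in that span).
Mar 18, 2096 → Mar 18, 2097: 365 days.
Mar 18, 2097 → Mar 18, 2098: 365 days.
Mar 18, 2098 → Mar 18, 2099: 365 days.
Mar 18, 2099 → Mar 18, 2100: 365 days.
Mar 18, 2100 → Mar 18, 2101: 365 days.
Mar 18, 2101 → Mar 18, 2102: 365 days.
Mar 18, 2102 → Mar 18, 2103: 365 days.
Mar 18, 2103 → Mar 18, 2104: 366 days (Feb 29, 2104 is in that span).
Mar 18, 2104 → Mar 18, 2105: 365 days.
Mar 18, 2105 → Mar 18, 2106: 365 days.
Mar 18, 2106 → Mar 18, 2107: 365 days.
Mar 18, 2107 → Apr 18, 2107: 31 days (March has 31).
Apr 18, 2107 → May 18, 2107: 30 days (April has 30).
May 18, 2107 → Jun 18, 2107: 31 days (May has 31).
Jun 18, 2107 → Jul 18, 2107: 30 days (June has 30).
Jul 18, 2107 → Aug 9, 2107: 22 days.
Total: 6717 days.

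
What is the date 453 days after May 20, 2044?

August 16, 2045

+365 (one year) → May 20, 2045 (88 left).
May has 31 days: +12 → Jun 1, 2045 (76 left).
Jun has 30 days: +30 → Jul 1, 2045 (46 left).
Jul has 31 days: +31 → Aug 1, 2045 (15 left).
+15 → Aug 16, 2045.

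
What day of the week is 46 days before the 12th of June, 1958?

Sunday

First find the weekday of Jun 12, 1958. Doomsday rule: the anchor day for the 1900s is Wednesday. For year 58: 58÷12 = 4 r 10, and 10÷4 = 2, so 4+10+2 = 16.
Wednesday + 16 ≡ Friday — that's 1958's doomsday.
In June the doomsday date is Jun 6.
Jun 12 is 6 days after Jun 6; 6 mod 7 = 6, so Friday + 6 = Thursday.
46 mod 7 = 4, so 46 days before a Thursday is Thursday − 4 = Sunday.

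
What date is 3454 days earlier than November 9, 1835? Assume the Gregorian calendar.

−365 (one year) → Nov 9, 1834 (3089 left).
−365 (one year) → Nov 9, 1833 (2724 left).
−365 (one year) → Nov 9, 1832 (2359 left).
−366 (one year; includes Feb 29, 1832) → Nov 9, 1831 (1993 left).
−365 (one year) → Nov 9, 1830 (1628 left).
−365 (one year) → Nov 9, 1829 (1263 left).
−365 (one year) → Nov 9, 1828 (898 left).
−366 (one year; includes Feb 29, 1828) → Nov 9, 1827 (532 left).
−365 (one year) → Nov 9, 1826 (167 left).
−9 → Oct 31, 1826 (end of Oct, 31 days; 158 left).
−31 → Sep 30, 1826 (end of Sep, 30 days; 127 left).
−30 → Aug 31, 1826 (end of Aug, 31 days; 97 left).
−31 → Jul 31, 1826 (end of Jul, 31 days; 66 left).
−31 → Jun 30, 1826 (end of Jun, 30 days; 35 left).
−30 → May 31, 1826 (end of May, 31 days; 5 left).
−5 → May 26, 1826.

May 26, 1826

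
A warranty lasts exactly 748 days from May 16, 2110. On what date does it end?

June 2, 2112

+365 (one year) → May 16, 2111 (383 left).
May has 31 days: +16 → Jun 1, 2111 (367 left).
Jun has 30 days: +30 → Jul 1, 2111 (337 left).
Jul has 31 days: +31 → Aug 1, 2111 (306 left).
Aug has 31 days: +31 → Sep 1, 2111 (275 left).
Sep has 30 days: +30 → Oct 1, 2111 (245 left).
Oct has 31 days: +31 → Nov 1, 2111 (214 left).
Nov has 30 days: +30 → Dec 1, 2111 (184 left).
Dec has 31 days: +31 → Jan 1, 2112 (153 left).
Jan has 31 days: +31 → Feb 1, 2112 (122 left).
Feb has 29 days: +29 → Mar 1, 2112 (93 left).
Mar has 31 days: +31 → Apr 1, 2112 (62 left).
Apr has 30 days: +30 → May 1, 2112 (32 left).
May has 31 days: +31 → Jun 1, 2112 (1 left).
+1 → Jun 2, 2112.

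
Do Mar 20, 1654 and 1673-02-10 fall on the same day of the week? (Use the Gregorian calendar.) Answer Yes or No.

From Mar 20, 1654 to Feb 10, 1673 is 6902 days.
6902 mod 7 = 0, so they are the same weekday.
(Mar 20, 1654 is a Friday; Feb 10, 1673 is a Friday.)

Yes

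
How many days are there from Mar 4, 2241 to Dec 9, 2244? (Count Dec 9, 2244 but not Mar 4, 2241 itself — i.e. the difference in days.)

Mar 4, 2241 → Mar 4, 2242: 365 days.
Mar 4, 2242 → Mar 4, 2243: 365 days.
Mar 4, 2243 → Mar 4, 2244: 366 days (Feb 29, 2244 is in that span).
Mar 4, 2244 → Apr 4, 2244: 31 days (March has 31).
Apr 4, 2244 → May 4, 2244: 30 days (April has 30).
May 4, 2244 → Jun 4, 2244: 31 days (May has 31).
Jun 4, 2244 → Jul 4, 2244: 30 days (June has 30).
Jul 4, 2244 → Aug 4, 2244: 31 days (July has 31).
Aug 4, 2244 → Sep 4, 2244: 31 days (August has 31).
Sep 4, 2244 → Oct 4, 2244: 30 days (September has 30).
Oct 4, 2244 → Nov 4, 2244: 31 days (October has 31).
Nov 4, 2244 → Dec 4, 2244: 30 days (November has 30).
Dec 4, 2244 → Dec 9, 2244: 5 days.
Total: 1376 days.

1376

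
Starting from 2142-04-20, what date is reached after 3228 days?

February 20, 2151

+365 (one year) → Apr 20, 2143 (2863 left).
+366 (one year; includes Feb 29, 2144) → Apr 20, 2144 (2497 left).
+365 (one year) → Apr 20, 2145 (2132 left).
+365 (one year) → Apr 20, 2146 (1767 left).
+365 (one year) → Apr 20, 2147 (1402 left).
+366 (one year; includes Feb 29, 2148) → Apr 20, 2148 (1036 left).
+365 (one year) → Apr 20, 2149 (671 left).
+365 (one year) → Apr 20, 2150 (306 left).
Apr has 30 days: +11 → May 1, 2150 (295 left).
May has 31 days: +31 → Jun 1, 2150 (264 left).
Jun has 30 days: +30 → Jul 1, 2150 (234 left).
Jul has 31 days: +31 → Aug 1, 2150 (203 left).
Aug has 31 days: +31 → Sep 1, 2150 (172 left).
Sep has 30 days: +30 → Oct 1, 2150 (142 left).
Oct has 31 days: +31 → Nov 1, 2150 (111 left).
Nov has 30 days: +30 → Dec 1, 2150 (81 left).
Dec has 31 days: +31 → Jan 1, 2151 (50 left).
Jan has 31 days: +31 → Feb 1, 2151 (19 left).
+19 → Feb 20, 2151.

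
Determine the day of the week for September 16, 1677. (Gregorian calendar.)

Thursday

Doomsday rule: the anchor day for the 1600s is Tuesday. For year 77: 77÷12 = 6 r 5, and 5÷4 = 1, so 6+5+1 = 12.
Tuesday + 12 ≡ Sunday — that's 1677's doomsday.
In September the doomsday date is Sep 5.
Sep 16 is 11 days after Sep 5; 11 mod 7 = 4, so Sunday + 4 = Thursday.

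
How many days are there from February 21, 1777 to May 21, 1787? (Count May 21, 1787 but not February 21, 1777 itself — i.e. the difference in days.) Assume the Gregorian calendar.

3741

Feb 21, 1777 → Feb 21, 1778: 365 days.
Feb 21, 1778 → Feb 21, 1779: 365 days.
Feb 21, 1779 → Feb 21, 1780: 365 days.
Feb 21, 1780 → Feb 21, 1781: 366 days (Feb 29, 1780 is in that span).
Feb 21, 1781 → Feb 21, 1782: 365 days.
Feb 21, 1782 → Feb 21, 1783: 365 days.
Feb 21, 1783 → Feb 21, 1784: 365 days.
Feb 21, 1784 → Feb 21, 1785: 366 days (Feb 29, 1784 is in that span).
Feb 21, 1785 → Feb 21, 1786: 365 days.
Feb 21, 1786 → Feb 21, 1787: 365 days.
Feb 21, 1787 → Mar 21, 1787: 28 days (February has 28).
Mar 21, 1787 → Apr 21, 1787: 31 days (March has 31).
Apr 21, 1787 → May 21, 1787: 30 days.
Total: 3741 days.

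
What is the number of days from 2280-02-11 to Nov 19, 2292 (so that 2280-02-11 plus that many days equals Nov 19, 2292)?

4665

Feb 11, 2280 → Feb 11, 2281: 366 days (Feb 29, 2280 is in that span).
Feb 11, 2281 → Feb 11, 2282: 365 days.
Feb 11, 2282 → Feb 11, 2283: 365 days.
Feb 11, 2283 → Feb 11, 2284: 365 days.
Feb 11, 2284 → Feb 11, 2285: 366 days (Feb 29, 2284 is in that span).
Feb 11, 2285 → Feb 11, 2286: 365 days.
Feb 11, 2286 → Feb 11, 2287: 365 days.
Feb 11, 2287 → Feb 11, 2288: 365 days.
Feb 11, 2288 → Feb 11, 2289: 366 days (Feb 29, 2288 is in that span).
Feb 11, 2289 → Feb 11, 2290: 365 days.
Feb 11, 2290 → Feb 11, 2291: 365 days.
Feb 11, 2291 → Feb 11, 2292: 365 days.
Feb 11, 2292 → Mar 11, 2292: 29 days (February has 29).
Mar 11, 2292 → Apr 11, 2292: 31 days (March has 31).
Apr 11, 2292 → May 11, 2292: 30 days (April has 30).
May 11, 2292 → Jun 11, 2292: 31 days (May has 31).
Jun 11, 2292 → Jul 11, 2292: 30 days (June has 30).
Jul 11, 2292 → Aug 11, 2292: 31 days (July has 31).
Aug 11, 2292 → Sep 11, 2292: 31 days (August has 31).
Sep 11, 2292 → Oct 11, 2292: 30 days (September has 30).
Oct 11, 2292 → Nov 11, 2292: 31 days (October has 31).
Nov 11, 2292 → Nov 19, 2292: 8 days.
Total: 4665 days.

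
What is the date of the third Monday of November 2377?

November 1, 2377 is a Tuesday.
The first Monday is therefore November 7 (6 days later).
The third Monday is 7 + 2×7 = November 21.

November 21, 2377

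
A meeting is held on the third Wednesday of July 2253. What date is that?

July 20, 2253

July 1, 2253 is a Friday.
The first Wednesday is therefore July 6 (5 days later).
The third Wednesday is 6 + 2×7 = July 20.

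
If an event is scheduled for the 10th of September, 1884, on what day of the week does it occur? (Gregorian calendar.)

Wednesday

January 1, 1884 is a Tuesday.
Jan 1, 1884 → Feb 1, 1884: 31 days (January has 31).
Feb 1, 1884 → Mar 1, 1884: 29 days (February has 29).
Mar 1, 1884 → Apr 1, 1884: 31 days (March has 31).
Apr 1, 1884 → May 1, 1884: 30 days (April has 30).
May 1, 1884 → Jun 1, 1884: 31 days (May has 31).
Jun 1, 1884 → Jul 1, 1884: 30 days (June has 30).
Jul 1, 1884 → Aug 1, 1884: 31 days (July has 31).
Aug 1, 1884 → Sep 1, 1884: 31 days (August has 31).
Sep 1, 1884 → Sep 10, 1884: 9 days.
Total: 253 days.
253 mod 7 = 1, so Tuesday + 1 = Wednesday.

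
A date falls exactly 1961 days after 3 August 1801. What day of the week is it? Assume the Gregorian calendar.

Tuesday

Aug 3, 1801 is a Monday.
1961 mod 7 = 1, so 1961 days after a Monday is Monday + 1 = Tuesday.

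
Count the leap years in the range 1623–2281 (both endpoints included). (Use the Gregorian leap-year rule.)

Multiples of 4 in [1623,2281]: 165.
Of those, multiples of 100: 6 (not leap unless ÷400).
Multiples of 400: 1.
Leap years = 165 − 6 + 1 = 160.

160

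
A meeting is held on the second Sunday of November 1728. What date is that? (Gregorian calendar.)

November 1, 1728 is a Monday.
The first Sunday is therefore November 7 (6 days later).
The second Sunday is 7 + 1×7 = November 14.

November 14, 1728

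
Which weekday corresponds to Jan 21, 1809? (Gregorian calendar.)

Doomsday rule: the anchor day for the 1800s is Friday. For year 09: 9÷12 = 0 r 9, and 9÷4 = 2, so 0+9+2 = 11.
Friday + 11 ≡ Tuesday — that's 1809's doomsday.
In January the doomsday date is Jan 3 (1809 is not a leap year).
Jan 21 is 18 days after Jan 3; 18 mod 7 = 4, so Tuesday + 4 = Saturday.

Saturday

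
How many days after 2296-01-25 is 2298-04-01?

Jan 25, 2296 → Jan 25, 2297: 366 days (Feb 29, 2296 is in that span).
Jan 25, 2297 → Jan 25, 2298: 365 days.
Jan 25, 2298 → Feb 25, 2298: 31 days (January has 31).
Feb 25, 2298 → Mar 25, 2298: 28 days (February has 28).
Mar 25, 2298 → Apr 1, 2298: 7 days.
Total: 797 days.

797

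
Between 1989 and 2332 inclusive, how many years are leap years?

83

Multiples of 4 in [1989,2332]: 86.
Of those, multiples of 100: 4 (not leap unless ÷400).
Multiples of 400: 1.
Leap years = 86 − 4 + 1 = 83.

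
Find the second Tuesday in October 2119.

October 10, 2119

October 1, 2119 is a Sunday.
The first Tuesday is therefore October 3 (2 days later).
The second Tuesday is 3 + 1×7 = October 10.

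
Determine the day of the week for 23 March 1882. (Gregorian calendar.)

Thursday

Doomsday rule: the anchor day for the 1800s is Friday. For year 82: 82÷12 = 6 r 10, and 10÷4 = 2, so 6+10+2 = 18.
Friday + 18 ≡ Tuesday — that's 1882's doomsday.
In March the doomsday date is Mar 14.
Mar 23 is 9 days after Mar 14; 9 mod 7 = 2, so Tuesday + 2 = Thursday.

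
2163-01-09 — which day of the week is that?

Sunday

Doomsday rule: the anchor day for the 2100s is Sunday. For year 63: 63÷12 = 5 r 3, and 3÷4 = 0, so 5+3+0 = 8.
Sunday + 8 ≡ Monday — that's 2163's doomsday.
In January the doomsday date is Jan 3 (2163 is not a leap year).
Jan 9 is 6 days after Jan 3; 6 mod 7 = 6, so Monday + 6 = Sunday.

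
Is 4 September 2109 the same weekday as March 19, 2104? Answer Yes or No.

Yes

From Mar 19, 2104 to Sep 4, 2109 is 1995 days.
1995 mod 7 = 0, so they are the same weekday.
(Mar 19, 2104 is a Wednesday; Sep 4, 2109 is a Wednesday.)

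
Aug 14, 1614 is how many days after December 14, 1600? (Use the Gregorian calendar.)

Dec 14, 1600 → Dec 14, 1601: 365 days.
Dec 14, 1601 → Dec 14, 1602: 365 days.
Dec 14, 1602 → Dec 14, 1603: 365 days.
Dec 14, 1603 → Dec 14, 1604: 366 days (Feb 29, 1604 is in that span).
Dec 14, 1604 → Dec 14, 1605: 365 days.
Dec 14, 1605 → Dec 14, 1606: 365 days.
Dec 14, 1606 → Dec 14, 1607: 365 days.
Dec 14, 1607 → Dec 14, 1608: 366 days (Feb 29, 1608 is in that span).
Dec 14, 1608 → Dec 14, 1609: 365 days.
Dec 14, 1609 → Dec 14, 1610: 365 days.
Dec 14, 1610 → Dec 14, 1611: 365 days.
Dec 14, 1611 → Dec 14, 1612: 366 days (Feb 29, 1612 is in that span).
Dec 14, 1612 → Dec 14, 1613: 365 days.
Dec 14, 1613 → Jan 14, 1614: 31 days (December has 31).
Jan 14, 1614 → Feb 14, 1614: 31 days (January has 31).
Feb 14, 1614 → Mar 14, 1614: 28 days (February has 28).
Mar 14, 1614 → Apr 14, 1614: 31 days (March has 31).
Apr 14, 1614 → May 14, 1614: 30 days (April has 30).
May 14, 1614 → Jun 14, 1614: 31 days (May has 31).
Jun 14, 1614 → Jul 14, 1614: 30 days (June has 30).
Jul 14, 1614 → Aug 14, 1614: 31 days.
Total: 4991 days.

4991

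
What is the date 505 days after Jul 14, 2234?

+365 (one year) → Jul 14, 2235 (140 left).
Jul has 31 days: +18 → Aug 1, 2235 (122 left).
Aug has 31 days: +31 → Sep 1, 2235 (91 left).
Sep has 30 days: +30 → Oct 1, 2235 (61 left).
Oct has 31 days: +31 → Nov 1, 2235 (30 left).
Nov has 30 days: +30 → Dec 1, 2235 (0 left).

December 1, 2235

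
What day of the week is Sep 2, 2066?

Doomsday rule: the anchor day for the 2000s is Tuesday. For year 66: 66÷12 = 5 r 6, and 6÷4 = 1, so 5+6+1 = 12.
Tuesday + 12 ≡ Sunday — that's 2066's doomsday.
In September the doomsday date is Sep 5.
Sep 2 is 3 days before Sep 5; 3 mod 7 = 3, so Sunday − 3 = Thursday.

Thursday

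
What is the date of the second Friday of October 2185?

October 14, 2185

October 1, 2185 is a Saturday.
The first Friday is therefore October 7 (6 days later).
The second Friday is 7 + 1×7 = October 14.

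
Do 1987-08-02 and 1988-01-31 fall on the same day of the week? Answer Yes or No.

From Aug 2, 1987 to Jan 31, 1988 is 182 days.
182 mod 7 = 0, so they are the same weekday.
(Aug 2, 1987 is a Sunday; Jan 31, 1988 is a Sunday.)

Yes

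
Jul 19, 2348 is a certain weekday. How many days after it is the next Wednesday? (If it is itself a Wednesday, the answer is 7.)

Jul 19, 2348 is a Monday.
From Monday to the next Wednesday is 2 days.

2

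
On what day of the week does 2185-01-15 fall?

Doomsday rule: the anchor day for the 2100s is Sunday. For year 85: 85÷12 = 7 r 1, and 1÷4 = 0, so 7+1+0 = 8.
Sunday + 8 ≡ Monday — that's 2185's doomsday.
In January the doomsday date is Jan 3 (2185 is not a leap year).
Jan 15 is 12 days after Jan 3; 12 mod 7 = 5, so Monday + 5 = Saturday.

Saturday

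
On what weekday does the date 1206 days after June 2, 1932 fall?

First find the weekday of Jun 2, 1932. Doomsday rule: the anchor day for the 1900s is Wednesday. For year 32: 32÷12 = 2 r 8, and 8÷4 = 2, so 2+8+2 = 12.
Wednesday + 12 ≡ Monday — that's 1932's doomsday.
In June the doomsday date is Jun 6.
Jun 2 is 4 days before Jun 6; 4 mod 7 = 4, so Monday − 4 = Thursday.
1206 mod 7 = 2, so 1206 days after a Thursday is Thursday + 2 = Saturday.

Saturday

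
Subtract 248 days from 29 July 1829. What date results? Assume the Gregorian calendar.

−29 → Jun 30, 1829 (end of Jun, 30 days; 219 left).
−30 → May 31, 1829 (end of May, 31 days; 189 left).
−31 → Apr 30, 1829 (end of Apr, 30 days; 158 left).
−30 → Mar 31, 1829 (end of Mar, 31 days; 128 left).
−31 → Feb 28, 1829 (end of Feb, 28 days; 97 left).
−28 → Jan 31, 1829 (end of Jan, 31 days; 69 left).
−31 → Dec 31, 1828 (end of Dec, 31 days; 38 left).
−31 → Nov 30, 1828 (end of Nov, 30 days; 7 left).
−7 → Nov 23, 1828.

November 23, 1828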